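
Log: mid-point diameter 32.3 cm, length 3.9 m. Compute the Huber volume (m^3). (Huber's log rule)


Huber: V = Am * L,  Am = pi*(Dm/200)^2
Am = pi*(32.3/200)^2 = 0.08194 m^2
V = 0.08194*3.9 = 0.3196 m^3

0.3196


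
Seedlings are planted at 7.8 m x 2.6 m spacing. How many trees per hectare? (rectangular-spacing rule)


Formula: TPH = 10000 m^2/ha / (spacing_x * spacing_y)
Area per tree = 7.8 m * 2.6 m = 20.28 m^2
TPH = 10000 / 20.28 = 493 trees/ha

493


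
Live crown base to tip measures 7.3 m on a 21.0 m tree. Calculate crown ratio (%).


Formula: Crown Ratio = (Crown Length / Total Height) * 100
CR = (7.3 m / 21.0 m) * 100
CR = 0.3476 * 100 = 34.8%

34.8


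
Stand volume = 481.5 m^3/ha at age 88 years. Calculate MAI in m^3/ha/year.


Formula: MAI = Total Volume / Stand Age
MAI = 481.5 m^3/ha / 88 years
MAI = 5.47 m^3/ha/year

5.47


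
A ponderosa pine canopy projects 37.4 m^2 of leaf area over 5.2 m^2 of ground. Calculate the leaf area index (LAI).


Formula: LAI = total leaf area / ground area  (dimensionless)
LAI = 37.4 m^2 / 5.2 m^2
LAI = 7.19

7.19


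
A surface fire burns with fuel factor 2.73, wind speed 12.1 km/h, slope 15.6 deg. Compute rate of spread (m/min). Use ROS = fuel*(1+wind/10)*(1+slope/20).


Formula: ROS = fuel * (1 + wind/10) * (1 + slope/20)
Wind factor = 1 + 12.1/10 = 2.21
Slope factor = 1 + 15.6/20 = 1.78
ROS = 2.73 * 2.21 * 1.78 = 10.74 m/min

10.74


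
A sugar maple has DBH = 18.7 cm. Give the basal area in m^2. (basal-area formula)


Formula: BA = pi * (DBH/2)^2 / 10000  (cm^2 to m^2)
Radius = DBH/2 = 18.7/2 = 9.35 cm
BA = pi * 9.35^2 / 10000
   = 274.6459 cm^2 / 10000
   = 0.0275 m^2

0.0275


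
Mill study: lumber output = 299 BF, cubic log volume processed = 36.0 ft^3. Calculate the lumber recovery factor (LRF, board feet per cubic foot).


Formula: LRF = Lumber Output (BF) / Log Input (ft^3)
LRF = 299 BF / 36.0 ft^3
LRF = 8.31 BF/ft^3

8.31


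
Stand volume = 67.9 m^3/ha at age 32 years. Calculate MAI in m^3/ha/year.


Formula: MAI = Total Volume / Stand Age
MAI = 67.9 m^3/ha / 32 years
MAI = 2.12 m^3/ha/year

2.12


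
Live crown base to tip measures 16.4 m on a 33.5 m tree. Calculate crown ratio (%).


Formula: Crown Ratio = (Crown Length / Total Height) * 100
CR = (16.4 m / 33.5 m) * 100
CR = 0.4896 * 100 = 49.0%

49.0


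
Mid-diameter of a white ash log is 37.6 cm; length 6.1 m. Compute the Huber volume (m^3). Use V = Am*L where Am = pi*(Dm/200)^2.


Huber: V = Am * L,  Am = pi*(Dm/200)^2
Am = pi*(37.6/200)^2 = 0.111036 m^2
V = 0.111036*6.1 = 0.6773 m^3

0.6773


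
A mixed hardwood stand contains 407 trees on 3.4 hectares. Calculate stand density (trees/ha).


Formula: Stand Density = N_trees / Area_ha
Density = 407 trees / 3.4 ha
Density = 120 trees/ha

120


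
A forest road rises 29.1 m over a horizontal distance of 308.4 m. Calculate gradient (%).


Formula: Gradient = rise / run * 100
Gradient = 29.1 / 308.4 * 100 = 9.4%

9.4


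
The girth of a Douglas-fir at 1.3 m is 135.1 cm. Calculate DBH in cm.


Formula: DBH = C / pi
DBH = 135.1 / pi
pi = 3.14159...
DBH = 43.0 cm

43.0


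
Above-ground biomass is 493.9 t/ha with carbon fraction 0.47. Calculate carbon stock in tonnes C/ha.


Formula: Carbon Stock = Biomass * Carbon Fraction
C = 493.9 t/ha * 0.47
C = 232.1 t C/ha

232.1


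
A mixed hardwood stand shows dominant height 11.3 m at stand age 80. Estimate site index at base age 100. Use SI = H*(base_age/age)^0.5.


Formula: SI = H_dom * (base_age / age)^0.5
Age ratio = 100 / 80 = 1.25
sqrt(age_ratio) = 1.11803
SI = 11.3 * 1.11803 = 12.6 m

12.6


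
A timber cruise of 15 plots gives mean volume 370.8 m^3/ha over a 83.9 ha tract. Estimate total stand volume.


Formula: Total Volume = Mean Volume per ha * Total Area
Total Volume = 370.8 m^3/ha * 83.9 ha
Total Volume = 31110 m^3

31110


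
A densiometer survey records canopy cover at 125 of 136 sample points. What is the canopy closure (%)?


Formula: Canopy closure = covered points / total points * 100
Closure = 125 / 136 * 100
Closure = 0.9191 * 100 = 91.9%

91.9


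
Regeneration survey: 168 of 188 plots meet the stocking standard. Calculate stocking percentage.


Formula: Stocking % = stocked plots / total plots * 100
Stocking = 168 / 188 * 100
Stocking = 0.8936 * 100 = 89.4%

89.4


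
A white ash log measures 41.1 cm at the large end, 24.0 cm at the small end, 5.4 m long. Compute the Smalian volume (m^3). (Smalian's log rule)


Smalian: V = (A1 + A2)/2 * L,  A = pi*(D/200)^2
A1 = pi*(41.1/200)^2 = 0.13267 m^2
A2 = pi*(24.0/200)^2 = 0.045239 m^2
V = (0.13267+0.045239)/2*5.4 = 0.4804 m^3

0.4804


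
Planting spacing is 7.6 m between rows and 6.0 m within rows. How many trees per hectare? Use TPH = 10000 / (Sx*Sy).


Formula: TPH = 10000 m^2/ha / (spacing_x * spacing_y)
Area per tree = 7.6 m * 6.0 m = 45.6 m^2
TPH = 10000 / 45.6 = 219 trees/ha

219


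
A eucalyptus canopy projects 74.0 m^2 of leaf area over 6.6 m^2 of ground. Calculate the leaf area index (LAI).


Formula: LAI = total leaf area / ground area  (dimensionless)
LAI = 74.0 m^2 / 6.6 m^2
LAI = 11.21

11.21


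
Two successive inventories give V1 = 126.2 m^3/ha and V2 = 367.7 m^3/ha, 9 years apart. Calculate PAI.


Formula: PAI = (V_T2 - V_T1) / (T2 - T1)
Volume increment = 367.7 - 126.2 = 241.5 m^3/ha
PAI = 241.5 / 9 = 26.83 m^3/ha/year

26.83


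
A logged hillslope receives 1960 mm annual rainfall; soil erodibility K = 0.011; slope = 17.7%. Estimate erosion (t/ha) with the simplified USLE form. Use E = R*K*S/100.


Formula: E = R * K * S / 100  (simplified USLE)
R * K = 1960 * 0.011 = 21.56
E = 21.56 * 17.7 / 100 = 3.82 t/ha

3.82


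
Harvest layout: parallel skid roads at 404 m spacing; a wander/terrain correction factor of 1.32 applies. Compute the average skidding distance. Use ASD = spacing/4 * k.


Formula: ASD = (spacing / 4) * correction
Uncorrected distance = spacing / 4 = 404 / 4 = 101 m
ASD = 101 * 1.32 = 133 m

133


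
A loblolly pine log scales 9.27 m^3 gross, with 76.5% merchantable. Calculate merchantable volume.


Formula: MV = V_total * (merchantable_pct / 100)
Merchantable fraction = 76.5% / 100 = 0.765
MV = 9.27 m^3 * 0.765 = 7.092 m^3

7.092


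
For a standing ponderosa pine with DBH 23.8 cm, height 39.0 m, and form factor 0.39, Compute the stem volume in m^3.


Formula: V = pi * (DBH/200)^2 * H * ff
Radius = DBH/200 = 23.8/200 = 0.119 m
Radius^2 = 0.119^2 = 0.014161 m^2
V = pi * 0.014161 * 39.0 * 0.39
V = 0.677 m^3

0.677


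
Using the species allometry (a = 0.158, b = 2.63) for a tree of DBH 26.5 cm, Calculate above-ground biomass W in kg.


Formula: W = a * DBH^b  (allometric power law)
DBH^b = 26.5^2.63 = 5535.2425
W = 0.158 * 5535.2425 = 874.6 kg

874.6


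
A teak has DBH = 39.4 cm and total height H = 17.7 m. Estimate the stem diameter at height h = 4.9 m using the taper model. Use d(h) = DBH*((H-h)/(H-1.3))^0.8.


Taper: d(h) = DBH * ((H - h) / (H - 1.3))^0.8
Numerator = H - h = 17.7 - 4.9 = 12.8 m
Denominator = H - 1.3 = 17.7 - 1.3 = 16.4 m
Ratio = 12.8 / 16.4 = 0.78049
d = 39.4 * 0.78049^0.8 = 32.3 cm

32.3


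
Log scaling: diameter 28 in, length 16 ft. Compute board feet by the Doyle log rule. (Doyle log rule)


Doyle: BF = (D - 4)^2 * L / 16
Adjusted diameter = 28 - 4 = 24 in
(D-4)^2 = 24^2 = 576
BF = 576 * 16 / 16 = 576 BF

576


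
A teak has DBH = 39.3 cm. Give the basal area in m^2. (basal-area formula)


Formula: BA = pi * (DBH/2)^2 / 10000  (cm^2 to m^2)
Radius = DBH/2 = 39.3/2 = 19.65 cm
BA = pi * 19.65^2 / 10000
   = 1213.0396 cm^2 / 10000
   = 0.1213 m^2

0.1213


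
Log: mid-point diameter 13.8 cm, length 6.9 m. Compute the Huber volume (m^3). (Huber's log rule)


Huber: V = Am * L,  Am = pi*(Dm/200)^2
Am = pi*(13.8/200)^2 = 0.014957 m^2
V = 0.014957*6.9 = 0.1032 m^3

0.1032


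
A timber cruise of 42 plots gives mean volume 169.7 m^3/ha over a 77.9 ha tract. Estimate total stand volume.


Formula: Total Volume = Mean Volume per ha * Total Area
Total Volume = 169.7 m^3/ha * 77.9 ha
Total Volume = 13220 m^3

13220


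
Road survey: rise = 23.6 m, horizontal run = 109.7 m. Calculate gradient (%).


Formula: Gradient = rise / run * 100
Gradient = 23.6 / 109.7 * 100 = 21.5%

21.5


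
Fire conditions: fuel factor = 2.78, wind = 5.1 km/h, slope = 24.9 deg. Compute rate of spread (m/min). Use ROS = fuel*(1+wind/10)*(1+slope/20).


Formula: ROS = fuel * (1 + wind/10) * (1 + slope/20)
Wind factor = 1 + 5.1/10 = 1.51
Slope factor = 1 + 24.9/20 = 2.245
ROS = 2.78 * 1.51 * 2.245 = 9.42 m/min

9.42


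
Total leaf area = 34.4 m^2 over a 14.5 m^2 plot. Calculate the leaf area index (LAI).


Formula: LAI = total leaf area / ground area  (dimensionless)
LAI = 34.4 m^2 / 14.5 m^2
LAI = 2.37

2.37


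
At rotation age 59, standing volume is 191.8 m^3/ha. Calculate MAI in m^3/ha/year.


Formula: MAI = Total Volume / Stand Age
MAI = 191.8 m^3/ha / 59 years
MAI = 3.25 m^3/ha/year

3.25


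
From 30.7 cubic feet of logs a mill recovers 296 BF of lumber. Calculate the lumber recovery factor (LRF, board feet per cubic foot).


Formula: LRF = Lumber Output (BF) / Log Input (ft^3)
LRF = 296 BF / 30.7 ft^3
LRF = 9.64 BF/ft^3

9.64


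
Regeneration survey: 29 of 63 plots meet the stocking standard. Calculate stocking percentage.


Formula: Stocking % = stocked plots / total plots * 100
Stocking = 29 / 63 * 100
Stocking = 0.4603 * 100 = 46.0%

46.0


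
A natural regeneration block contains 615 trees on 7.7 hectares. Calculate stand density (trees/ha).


Formula: Stand Density = N_trees / Area_ha
Density = 615 trees / 7.7 ha
Density = 80 trees/ha

80


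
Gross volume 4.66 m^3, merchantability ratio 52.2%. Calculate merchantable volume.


Formula: MV = V_total * (merchantable_pct / 100)
Merchantable fraction = 52.2% / 100 = 0.522
MV = 4.66 m^3 * 0.522 = 2.433 m^3

2.433


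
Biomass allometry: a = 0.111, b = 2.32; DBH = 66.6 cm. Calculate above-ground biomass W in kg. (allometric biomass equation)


Formula: W = a * DBH^b  (allometric power law)
DBH^b = 66.6^2.32 = 17000.442
W = 0.111 * 17000.442 = 1887.0 kg

1887.0


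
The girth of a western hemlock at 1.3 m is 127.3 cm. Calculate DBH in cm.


Formula: DBH = C / pi
DBH = 127.3 / pi
pi = 3.14159...
DBH = 40.5 cm

40.5


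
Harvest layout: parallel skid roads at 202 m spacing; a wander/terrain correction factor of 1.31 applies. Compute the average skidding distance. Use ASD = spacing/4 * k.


Formula: ASD = (spacing / 4) * correction
Uncorrected distance = spacing / 4 = 202 / 4 = 50.5 m
ASD = 50.5 * 1.31 = 66 m

66


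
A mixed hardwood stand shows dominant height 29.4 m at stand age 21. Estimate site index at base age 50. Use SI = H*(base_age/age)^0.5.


Formula: SI = H_dom * (base_age / age)^0.5
Age ratio = 50 / 21 = 2.38095
sqrt(age_ratio) = 1.54303
SI = 29.4 * 1.54303 = 45.4 m

45.4


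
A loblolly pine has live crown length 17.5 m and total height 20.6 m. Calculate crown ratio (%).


Formula: Crown Ratio = (Crown Length / Total Height) * 100
CR = (17.5 m / 20.6 m) * 100
CR = 0.8495 * 100 = 85.0%

85.0


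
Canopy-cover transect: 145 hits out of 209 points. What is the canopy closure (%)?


Formula: Canopy closure = covered points / total points * 100
Closure = 145 / 209 * 100
Closure = 0.6938 * 100 = 69.4%

69.4


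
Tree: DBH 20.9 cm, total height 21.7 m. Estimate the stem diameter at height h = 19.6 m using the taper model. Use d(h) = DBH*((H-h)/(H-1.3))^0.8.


Taper: d(h) = DBH * ((H - h) / (H - 1.3))^0.8
Numerator = H - h = 21.7 - 19.6 = 2.1 m
Denominator = H - 1.3 = 21.7 - 1.3 = 20.4 m
Ratio = 2.1 / 20.4 = 0.10294
d = 20.9 * 0.10294^0.8 = 3.4 cm

3.4


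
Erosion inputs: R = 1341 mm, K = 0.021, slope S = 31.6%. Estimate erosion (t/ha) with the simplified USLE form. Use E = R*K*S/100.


Formula: E = R * K * S / 100  (simplified USLE)
R * K = 1341 * 0.021 = 28.161
E = 28.161 * 31.6 / 100 = 8.9 t/ha

8.9


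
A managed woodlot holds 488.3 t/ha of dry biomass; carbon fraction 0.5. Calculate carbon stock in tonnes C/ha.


Formula: Carbon Stock = Biomass * Carbon Fraction
C = 488.3 t/ha * 0.5
C = 244.2 t C/ha

244.2


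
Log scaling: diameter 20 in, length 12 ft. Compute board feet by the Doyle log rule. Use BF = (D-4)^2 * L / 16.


Doyle: BF = (D - 4)^2 * L / 16
Adjusted diameter = 20 - 4 = 16 in
(D-4)^2 = 16^2 = 256
BF = 256 * 12 / 16 = 192 BF

192


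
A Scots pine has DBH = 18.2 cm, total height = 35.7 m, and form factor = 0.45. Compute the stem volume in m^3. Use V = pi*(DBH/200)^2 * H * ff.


Formula: V = pi * (DBH/200)^2 * H * ff
Radius = DBH/200 = 18.2/200 = 0.091 m
Radius^2 = 0.091^2 = 0.008281 m^2
V = pi * 0.008281 * 35.7 * 0.45
V = 0.418 m^3

0.418


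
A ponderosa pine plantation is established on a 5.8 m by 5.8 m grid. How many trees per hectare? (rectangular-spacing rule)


Formula: TPH = 10000 m^2/ha / (spacing_x * spacing_y)
Area per tree = 5.8 m * 5.8 m = 33.64 m^2
TPH = 10000 / 33.64 = 297 trees/ha

297


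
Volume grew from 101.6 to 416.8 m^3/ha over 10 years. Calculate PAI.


Formula: PAI = (V_T2 - V_T1) / (T2 - T1)
Volume increment = 416.8 - 101.6 = 315.2 m^3/ha
PAI = 315.2 / 10 = 31.52 m^3/ha/year

31.52


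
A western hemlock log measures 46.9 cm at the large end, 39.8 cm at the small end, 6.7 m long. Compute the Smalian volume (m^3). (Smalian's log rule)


Smalian: V = (A1 + A2)/2 * L,  A = pi*(D/200)^2
A1 = pi*(46.9/200)^2 = 0.172757 m^2
A2 = pi*(39.8/200)^2 = 0.12441 m^2
V = (0.172757+0.12441)/2*6.7 = 0.9955 m^3

0.9955


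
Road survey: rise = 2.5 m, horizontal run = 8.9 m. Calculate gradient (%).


Formula: Gradient = rise / run * 100
Gradient = 2.5 / 8.9 * 100 = 28.1%

28.1


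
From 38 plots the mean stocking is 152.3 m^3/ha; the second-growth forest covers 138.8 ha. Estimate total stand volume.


Formula: Total Volume = Mean Volume per ha * Total Area
Total Volume = 152.3 m^3/ha * 138.8 ha
Total Volume = 21139 m^3

21139


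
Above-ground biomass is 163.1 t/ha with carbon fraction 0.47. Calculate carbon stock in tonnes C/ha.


Formula: Carbon Stock = Biomass * Carbon Fraction
C = 163.1 t/ha * 0.47
C = 76.7 t C/ha

76.7


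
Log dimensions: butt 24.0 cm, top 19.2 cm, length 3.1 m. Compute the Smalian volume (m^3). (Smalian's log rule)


Smalian: V = (A1 + A2)/2 * L,  A = pi*(D/200)^2
A1 = pi*(24.0/200)^2 = 0.045239 m^2
A2 = pi*(19.2/200)^2 = 0.028953 m^2
V = (0.045239+0.028953)/2*3.1 = 0.115 m^3

0.115


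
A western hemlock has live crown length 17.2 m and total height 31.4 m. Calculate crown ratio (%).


Formula: Crown Ratio = (Crown Length / Total Height) * 100
CR = (17.2 m / 31.4 m) * 100
CR = 0.5478 * 100 = 54.8%

54.8


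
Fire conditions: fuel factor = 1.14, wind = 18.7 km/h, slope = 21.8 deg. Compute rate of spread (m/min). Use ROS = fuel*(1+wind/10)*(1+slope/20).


Formula: ROS = fuel * (1 + wind/10) * (1 + slope/20)
Wind factor = 1 + 18.7/10 = 2.87
Slope factor = 1 + 21.8/20 = 2.09
ROS = 1.14 * 2.87 * 2.09 = 6.84 m/min

6.84


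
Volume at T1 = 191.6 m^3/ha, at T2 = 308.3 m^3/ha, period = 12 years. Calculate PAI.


Formula: PAI = (V_T2 - V_T1) / (T2 - T1)
Volume increment = 308.3 - 191.6 = 116.7 m^3/ha
PAI = 116.7 / 12 = 9.73 m^3/ha/year

9.73


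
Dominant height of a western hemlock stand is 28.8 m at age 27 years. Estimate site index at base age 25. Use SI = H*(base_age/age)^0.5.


Formula: SI = H_dom * (base_age / age)^0.5
Age ratio = 25 / 27 = 0.92593
sqrt(age_ratio) = 0.96225
SI = 28.8 * 0.96225 = 27.7 m

27.7


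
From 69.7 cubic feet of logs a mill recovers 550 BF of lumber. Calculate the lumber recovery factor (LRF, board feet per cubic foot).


Formula: LRF = Lumber Output (BF) / Log Input (ft^3)
LRF = 550 BF / 69.7 ft^3
LRF = 7.89 BF/ft^3

7.89


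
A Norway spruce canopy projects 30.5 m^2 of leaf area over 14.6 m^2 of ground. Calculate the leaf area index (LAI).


Formula: LAI = total leaf area / ground area  (dimensionless)
LAI = 30.5 m^2 / 14.6 m^2
LAI = 2.09

2.09


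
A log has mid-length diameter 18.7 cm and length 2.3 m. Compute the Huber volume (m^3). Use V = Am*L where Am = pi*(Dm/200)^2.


Huber: V = Am * L,  Am = pi*(Dm/200)^2
Am = pi*(18.7/200)^2 = 0.027465 m^2
V = 0.027465*2.3 = 0.0632 m^3

0.0632


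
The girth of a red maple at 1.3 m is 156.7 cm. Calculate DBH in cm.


Formula: DBH = C / pi
DBH = 156.7 / pi
pi = 3.14159...
DBH = 49.9 cm

49.9


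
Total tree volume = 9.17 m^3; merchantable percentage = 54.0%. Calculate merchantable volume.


Formula: MV = V_total * (merchantable_pct / 100)
Merchantable fraction = 54.0% / 100 = 0.54
MV = 9.17 m^3 * 0.54 = 4.952 m^3

4.952


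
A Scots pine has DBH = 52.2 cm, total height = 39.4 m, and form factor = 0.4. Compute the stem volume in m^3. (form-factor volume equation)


Formula: V = pi * (DBH/200)^2 * H * ff
Radius = DBH/200 = 52.2/200 = 0.261 m
Radius^2 = 0.261^2 = 0.068121 m^2
V = pi * 0.068121 * 39.4 * 0.4
V = 3.373 m^3

3.373


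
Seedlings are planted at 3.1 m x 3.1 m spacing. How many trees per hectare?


Formula: TPH = 10000 m^2/ha / (spacing_x * spacing_y)
Area per tree = 3.1 m * 3.1 m = 9.61 m^2
TPH = 10000 / 9.61 = 1041 trees/ha

1041


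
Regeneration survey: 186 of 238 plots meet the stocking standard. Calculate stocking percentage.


Formula: Stocking % = stocked plots / total plots * 100
Stocking = 186 / 238 * 100
Stocking = 0.7815 * 100 = 78.2%

78.2


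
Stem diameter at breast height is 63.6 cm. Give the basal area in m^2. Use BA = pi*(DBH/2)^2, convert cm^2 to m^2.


Formula: BA = pi * (DBH/2)^2 / 10000  (cm^2 to m^2)
Radius = DBH/2 = 63.6/2 = 31.8 cm
BA = pi * 31.8^2 / 10000
   = 3176.9042 cm^2 / 10000
   = 0.3177 m^2

0.3177


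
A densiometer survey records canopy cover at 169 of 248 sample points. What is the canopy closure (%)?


Formula: Canopy closure = covered points / total points * 100
Closure = 169 / 248 * 100
Closure = 0.6815 * 100 = 68.1%

68.1


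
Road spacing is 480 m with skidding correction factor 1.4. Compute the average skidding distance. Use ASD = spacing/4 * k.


Formula: ASD = (spacing / 4) * correction
Uncorrected distance = spacing / 4 = 480 / 4 = 120 m
ASD = 120 * 1.4 = 168 m

168


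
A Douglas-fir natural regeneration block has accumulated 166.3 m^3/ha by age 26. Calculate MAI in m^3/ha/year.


Formula: MAI = Total Volume / Stand Age
MAI = 166.3 m^3/ha / 26 years
MAI = 6.4 m^3/ha/year

6.4


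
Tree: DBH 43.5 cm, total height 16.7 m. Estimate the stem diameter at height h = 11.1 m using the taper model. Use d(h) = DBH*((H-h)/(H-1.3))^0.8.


Taper: d(h) = DBH * ((H - h) / (H - 1.3))^0.8
Numerator = H - h = 16.7 - 11.1 = 5.6 m
Denominator = H - 1.3 = 16.7 - 1.3 = 15.4 m
Ratio = 5.6 / 15.4 = 0.36364
d = 43.5 * 0.36364^0.8 = 19.4 cm

19.4


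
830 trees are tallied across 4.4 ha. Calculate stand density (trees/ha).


Formula: Stand Density = N_trees / Area_ha
Density = 830 trees / 4.4 ha
Density = 189 trees/ha

189


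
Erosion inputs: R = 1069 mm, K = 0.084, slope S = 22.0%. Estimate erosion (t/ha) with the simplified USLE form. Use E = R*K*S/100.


Formula: E = R * K * S / 100  (simplified USLE)
R * K = 1069 * 0.084 = 89.796
E = 89.796 * 22.0 / 100 = 19.76 t/ha

19.76


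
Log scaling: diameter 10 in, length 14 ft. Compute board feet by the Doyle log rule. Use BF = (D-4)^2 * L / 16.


Doyle: BF = (D - 4)^2 * L / 16
Adjusted diameter = 10 - 4 = 6 in
(D-4)^2 = 6^2 = 36
BF = 36 * 14 / 16 = 32 BF

32


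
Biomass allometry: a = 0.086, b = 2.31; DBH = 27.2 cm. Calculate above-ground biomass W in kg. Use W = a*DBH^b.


Formula: W = a * DBH^b  (allometric power law)
DBH^b = 27.2^2.31 = 2059.9381
W = 0.086 * 2059.9381 = 177.2 kg

177.2


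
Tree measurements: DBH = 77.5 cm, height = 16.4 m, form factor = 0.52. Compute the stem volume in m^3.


Formula: V = pi * (DBH/200)^2 * H * ff
Radius = DBH/200 = 77.5/200 = 0.3875 m
Radius^2 = 0.3875^2 = 0.15015625 m^2
V = pi * 0.15015625 * 16.4 * 0.52
V = 4.023 m^3

4.023


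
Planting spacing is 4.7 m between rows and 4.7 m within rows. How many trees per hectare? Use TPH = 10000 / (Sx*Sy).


Formula: TPH = 10000 m^2/ha / (spacing_x * spacing_y)
Area per tree = 4.7 m * 4.7 m = 22.09 m^2
TPH = 10000 / 22.09 = 453 trees/ha

453


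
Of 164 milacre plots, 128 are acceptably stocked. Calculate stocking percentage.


Formula: Stocking % = stocked plots / total plots * 100
Stocking = 128 / 164 * 100
Stocking = 0.7805 * 100 = 78.0%

78.0


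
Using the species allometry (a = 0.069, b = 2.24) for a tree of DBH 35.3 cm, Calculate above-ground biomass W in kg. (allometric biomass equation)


Formula: W = a * DBH^b  (allometric power law)
DBH^b = 35.3^2.24 = 2930.9968
W = 0.069 * 2930.9968 = 202.2 kg

202.2


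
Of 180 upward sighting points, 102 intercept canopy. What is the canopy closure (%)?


Formula: Canopy closure = covered points / total points * 100
Closure = 102 / 180 * 100
Closure = 0.5667 * 100 = 56.7%

56.7


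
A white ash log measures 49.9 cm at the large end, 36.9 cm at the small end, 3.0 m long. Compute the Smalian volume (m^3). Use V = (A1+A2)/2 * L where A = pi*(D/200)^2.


Smalian: V = (A1 + A2)/2 * L,  A = pi*(D/200)^2
A1 = pi*(49.9/200)^2 = 0.195565 m^2
A2 = pi*(36.9/200)^2 = 0.106941 m^2
V = (0.195565+0.106941)/2*3.0 = 0.4538 m^3

0.4538


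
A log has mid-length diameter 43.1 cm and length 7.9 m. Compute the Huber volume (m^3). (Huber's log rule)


Huber: V = Am * L,  Am = pi*(Dm/200)^2
Am = pi*(43.1/200)^2 = 0.145896 m^2
V = 0.145896*7.9 = 1.1526 m^3

1.1526


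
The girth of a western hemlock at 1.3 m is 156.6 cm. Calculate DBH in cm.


Formula: DBH = C / pi
DBH = 156.6 / pi
pi = 3.14159...
DBH = 49.8 cm

49.8


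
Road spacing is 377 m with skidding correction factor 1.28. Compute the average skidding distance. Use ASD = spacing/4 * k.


Formula: ASD = (spacing / 4) * correction
Uncorrected distance = spacing / 4 = 377 / 4 = 94.25 m
ASD = 94.25 * 1.28 = 121 m

121


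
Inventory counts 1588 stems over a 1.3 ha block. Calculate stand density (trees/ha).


Formula: Stand Density = N_trees / Area_ha
Density = 1588 trees / 1.3 ha
Density = 1222 trees/ha

1222


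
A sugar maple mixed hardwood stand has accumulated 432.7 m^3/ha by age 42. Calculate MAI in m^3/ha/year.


Formula: MAI = Total Volume / Stand Age
MAI = 432.7 m^3/ha / 42 years
MAI = 10.3 m^3/ha/year

10.3


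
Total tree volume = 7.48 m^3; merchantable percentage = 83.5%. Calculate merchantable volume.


Formula: MV = V_total * (merchantable_pct / 100)
Merchantable fraction = 83.5% / 100 = 0.835
MV = 7.48 m^3 * 0.835 = 6.246 m^3

6.246


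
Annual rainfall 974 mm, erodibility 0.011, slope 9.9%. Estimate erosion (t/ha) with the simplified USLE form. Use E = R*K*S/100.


Formula: E = R * K * S / 100  (simplified USLE)
R * K = 974 * 0.011 = 10.714
E = 10.714 * 9.9 / 100 = 1.06 t/ha

1.06


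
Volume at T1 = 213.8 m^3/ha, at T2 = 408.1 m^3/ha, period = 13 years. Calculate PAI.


Formula: PAI = (V_T2 - V_T1) / (T2 - T1)
Volume increment = 408.1 - 213.8 = 194.3 m^3/ha
PAI = 194.3 / 13 = 14.95 m^3/ha/year

14.95


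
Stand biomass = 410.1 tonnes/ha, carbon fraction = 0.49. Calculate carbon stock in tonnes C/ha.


Formula: Carbon Stock = Biomass * Carbon Fraction
C = 410.1 t/ha * 0.49
C = 200.9 t C/ha

200.9


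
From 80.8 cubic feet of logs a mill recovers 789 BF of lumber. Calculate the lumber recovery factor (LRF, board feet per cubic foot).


Formula: LRF = Lumber Output (BF) / Log Input (ft^3)
LRF = 789 BF / 80.8 ft^3
LRF = 9.76 BF/ft^3

9.76


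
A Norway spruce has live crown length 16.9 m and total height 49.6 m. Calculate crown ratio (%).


Formula: Crown Ratio = (Crown Length / Total Height) * 100
CR = (16.9 m / 49.6 m) * 100
CR = 0.3407 * 100 = 34.1%

34.1


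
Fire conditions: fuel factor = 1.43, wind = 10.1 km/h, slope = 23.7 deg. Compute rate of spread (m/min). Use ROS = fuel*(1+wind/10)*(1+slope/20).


Formula: ROS = fuel * (1 + wind/10) * (1 + slope/20)
Wind factor = 1 + 10.1/10 = 2.01
Slope factor = 1 + 23.7/20 = 2.185
ROS = 1.43 * 2.01 * 2.185 = 6.28 m/min

6.28


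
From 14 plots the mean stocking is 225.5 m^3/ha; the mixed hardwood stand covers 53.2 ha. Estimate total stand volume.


Formula: Total Volume = Mean Volume per ha * Total Area
Total Volume = 225.5 m^3/ha * 53.2 ha
Total Volume = 11997 m^3

11997


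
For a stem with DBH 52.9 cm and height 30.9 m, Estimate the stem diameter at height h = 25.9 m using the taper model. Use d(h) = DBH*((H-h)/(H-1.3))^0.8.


Taper: d(h) = DBH * ((H - h) / (H - 1.3))^0.8
Numerator = H - h = 30.9 - 25.9 = 5.0 m
Denominator = H - 1.3 = 30.9 - 1.3 = 29.6 m
Ratio = 5.0 / 29.6 = 0.16892
d = 52.9 * 0.16892^0.8 = 12.8 cm

12.8


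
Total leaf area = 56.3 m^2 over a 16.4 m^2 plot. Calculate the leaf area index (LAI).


Formula: LAI = total leaf area / ground area  (dimensionless)
LAI = 56.3 m^2 / 16.4 m^2
LAI = 3.43

3.43


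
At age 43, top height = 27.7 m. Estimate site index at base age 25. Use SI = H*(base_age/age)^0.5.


Formula: SI = H_dom * (base_age / age)^0.5
Age ratio = 25 / 43 = 0.5814
sqrt(age_ratio) = 0.76249
SI = 27.7 * 0.76249 = 21.1 m

21.1


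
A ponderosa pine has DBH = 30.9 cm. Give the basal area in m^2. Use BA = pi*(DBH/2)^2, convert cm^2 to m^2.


Formula: BA = pi * (DBH/2)^2 / 10000  (cm^2 to m^2)
Radius = DBH/2 = 30.9/2 = 15.45 cm
BA = pi * 15.45^2 / 10000
   = 749.906 cm^2 / 10000
   = 0.075 m^2

0.075


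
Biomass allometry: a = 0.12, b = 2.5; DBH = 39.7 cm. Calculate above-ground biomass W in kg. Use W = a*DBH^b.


Formula: W = a * DBH^b  (allometric power law)
DBH^b = 39.7^2.5 = 9930.6178
W = 0.12 * 9930.6178 = 1191.7 kg

1191.7


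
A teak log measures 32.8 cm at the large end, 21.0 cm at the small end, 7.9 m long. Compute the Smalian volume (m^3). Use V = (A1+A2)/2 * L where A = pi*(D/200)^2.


Smalian: V = (A1 + A2)/2 * L,  A = pi*(D/200)^2
A1 = pi*(32.8/200)^2 = 0.084496 m^2
A2 = pi*(21.0/200)^2 = 0.034636 m^2
V = (0.084496+0.034636)/2*7.9 = 0.4706 m^3

0.4706


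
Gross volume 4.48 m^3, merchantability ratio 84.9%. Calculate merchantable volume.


Formula: MV = V_total * (merchantable_pct / 100)
Merchantable fraction = 84.9% / 100 = 0.849
MV = 4.48 m^3 * 0.849 = 3.804 m^3

3.804


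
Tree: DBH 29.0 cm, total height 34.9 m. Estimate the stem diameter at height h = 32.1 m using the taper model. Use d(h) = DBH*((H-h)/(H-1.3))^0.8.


Taper: d(h) = DBH * ((H - h) / (H - 1.3))^0.8
Numerator = H - h = 34.9 - 32.1 = 2.8 m
Denominator = H - 1.3 = 34.9 - 1.3 = 33.6 m
Ratio = 2.8 / 33.6 = 0.08333
d = 29.0 * 0.08333^0.8 = 4.0 cm

4.0


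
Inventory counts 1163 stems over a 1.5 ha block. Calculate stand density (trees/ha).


Formula: Stand Density = N_trees / Area_ha
Density = 1163 trees / 1.5 ha
Density = 775 trees/ha

775


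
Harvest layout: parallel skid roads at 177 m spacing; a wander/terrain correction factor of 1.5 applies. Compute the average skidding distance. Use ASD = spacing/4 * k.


Formula: ASD = (spacing / 4) * correction
Uncorrected distance = spacing / 4 = 177 / 4 = 44.25 m
ASD = 44.25 * 1.5 = 66 m

66


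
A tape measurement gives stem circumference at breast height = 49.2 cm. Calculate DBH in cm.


Formula: DBH = C / pi
DBH = 49.2 / pi
pi = 3.14159...
DBH = 15.7 cm

15.7


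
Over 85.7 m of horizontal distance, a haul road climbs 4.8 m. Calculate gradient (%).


Formula: Gradient = rise / run * 100
Gradient = 4.8 / 85.7 * 100 = 5.6%

5.6


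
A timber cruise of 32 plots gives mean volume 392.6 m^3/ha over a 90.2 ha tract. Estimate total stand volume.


Formula: Total Volume = Mean Volume per ha * Total Area
Total Volume = 392.6 m^3/ha * 90.2 ha
Total Volume = 35413 m^3

35413


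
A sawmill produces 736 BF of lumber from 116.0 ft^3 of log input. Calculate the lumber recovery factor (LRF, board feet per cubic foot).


Formula: LRF = Lumber Output (BF) / Log Input (ft^3)
LRF = 736 BF / 116.0 ft^3
LRF = 6.34 BF/ft^3

6.34


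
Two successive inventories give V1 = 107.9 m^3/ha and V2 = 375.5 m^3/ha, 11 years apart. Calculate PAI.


Formula: PAI = (V_T2 - V_T1) / (T2 - T1)
Volume increment = 375.5 - 107.9 = 267.6 m^3/ha
PAI = 267.6 / 11 = 24.33 m^3/ha/year

24.33


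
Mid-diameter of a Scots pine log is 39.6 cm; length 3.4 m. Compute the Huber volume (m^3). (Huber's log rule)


Huber: V = Am * L,  Am = pi*(Dm/200)^2
Am = pi*(39.6/200)^2 = 0.123163 m^2
V = 0.123163*3.4 = 0.4188 m^3

0.4188


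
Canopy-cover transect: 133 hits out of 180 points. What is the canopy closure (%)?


Formula: Canopy closure = covered points / total points * 100
Closure = 133 / 180 * 100
Closure = 0.7389 * 100 = 73.9%

73.9


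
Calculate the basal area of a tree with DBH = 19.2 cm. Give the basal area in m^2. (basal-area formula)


Formula: BA = pi * (DBH/2)^2 / 10000  (cm^2 to m^2)
Radius = DBH/2 = 19.2/2 = 9.6 cm
BA = pi * 9.6^2 / 10000
   = 289.5292 cm^2 / 10000
   = 0.029 m^2

0.029


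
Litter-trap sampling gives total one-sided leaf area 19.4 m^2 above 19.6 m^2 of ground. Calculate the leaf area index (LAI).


Formula: LAI = total leaf area / ground area  (dimensionless)
LAI = 19.4 m^2 / 19.6 m^2
LAI = 0.99

0.99


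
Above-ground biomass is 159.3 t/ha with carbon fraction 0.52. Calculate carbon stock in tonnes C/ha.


Formula: Carbon Stock = Biomass * Carbon Fraction
C = 159.3 t/ha * 0.52
C = 82.8 t C/ha

82.8


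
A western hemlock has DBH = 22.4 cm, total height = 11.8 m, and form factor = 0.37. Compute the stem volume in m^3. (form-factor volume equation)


Formula: V = pi * (DBH/200)^2 * H * ff
Radius = DBH/200 = 22.4/200 = 0.112 m
Radius^2 = 0.112^2 = 0.012544 m^2
V = pi * 0.012544 * 11.8 * 0.37
V = 0.172 m^3

0.172


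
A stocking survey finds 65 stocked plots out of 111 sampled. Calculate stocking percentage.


Formula: Stocking % = stocked plots / total plots * 100
Stocking = 65 / 111 * 100
Stocking = 0.5856 * 100 = 58.6%

58.6


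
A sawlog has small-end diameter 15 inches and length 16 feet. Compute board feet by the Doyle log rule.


Doyle: BF = (D - 4)^2 * L / 16
Adjusted diameter = 15 - 4 = 11 in
(D-4)^2 = 11^2 = 121
BF = 121 * 16 / 16 = 121 BF

121


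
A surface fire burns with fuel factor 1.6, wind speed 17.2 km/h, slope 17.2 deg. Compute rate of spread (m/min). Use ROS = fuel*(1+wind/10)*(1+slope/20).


Formula: ROS = fuel * (1 + wind/10) * (1 + slope/20)
Wind factor = 1 + 17.2/10 = 2.72
Slope factor = 1 + 17.2/20 = 1.86
ROS = 1.6 * 2.72 * 1.86 = 8.09 m/min

8.09


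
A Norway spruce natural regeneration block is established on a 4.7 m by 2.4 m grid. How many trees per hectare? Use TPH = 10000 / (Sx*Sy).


Formula: TPH = 10000 m^2/ha / (spacing_x * spacing_y)
Area per tree = 4.7 m * 2.4 m = 11.28 m^2
TPH = 10000 / 11.28 = 887 trees/ha

887


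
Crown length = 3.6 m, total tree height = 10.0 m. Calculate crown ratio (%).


Formula: Crown Ratio = (Crown Length / Total Height) * 100
CR = (3.6 m / 10.0 m) * 100
CR = 0.36 * 100 = 36.0%

36.0


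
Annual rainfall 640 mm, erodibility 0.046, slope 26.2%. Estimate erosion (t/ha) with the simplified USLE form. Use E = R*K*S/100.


Formula: E = R * K * S / 100  (simplified USLE)
R * K = 640 * 0.046 = 29.44
E = 29.44 * 26.2 / 100 = 7.71 t/ha

7.71


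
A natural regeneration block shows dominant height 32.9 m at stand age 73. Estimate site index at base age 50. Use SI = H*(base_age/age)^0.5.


Formula: SI = H_dom * (base_age / age)^0.5
Age ratio = 50 / 73 = 0.68493
sqrt(age_ratio) = 0.82761
SI = 32.9 * 0.82761 = 27.2 m

27.2


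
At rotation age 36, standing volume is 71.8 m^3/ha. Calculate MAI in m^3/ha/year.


Formula: MAI = Total Volume / Stand Age
MAI = 71.8 m^3/ha / 36 years
MAI = 1.99 m^3/ha/year

1.99


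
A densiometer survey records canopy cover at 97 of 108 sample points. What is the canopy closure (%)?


Formula: Canopy closure = covered points / total points * 100
Closure = 97 / 108 * 100
Closure = 0.8981 * 100 = 89.8%

89.8


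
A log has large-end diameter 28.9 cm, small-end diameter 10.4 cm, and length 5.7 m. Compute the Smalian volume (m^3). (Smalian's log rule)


Smalian: V = (A1 + A2)/2 * L,  A = pi*(D/200)^2
A1 = pi*(28.9/200)^2 = 0.065597 m^2
A2 = pi*(10.4/200)^2 = 0.008495 m^2
V = (0.065597+0.008495)/2*5.7 = 0.2112 m^3

0.2112


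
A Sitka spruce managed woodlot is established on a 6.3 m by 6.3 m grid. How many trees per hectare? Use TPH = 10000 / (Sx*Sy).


Formula: TPH = 10000 m^2/ha / (spacing_x * spacing_y)
Area per tree = 6.3 m * 6.3 m = 39.69 m^2
TPH = 10000 / 39.69 = 252 trees/ha

252


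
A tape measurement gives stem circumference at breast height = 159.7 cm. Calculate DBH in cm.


Formula: DBH = C / pi
DBH = 159.7 / pi
pi = 3.14159...
DBH = 50.8 cm

50.8


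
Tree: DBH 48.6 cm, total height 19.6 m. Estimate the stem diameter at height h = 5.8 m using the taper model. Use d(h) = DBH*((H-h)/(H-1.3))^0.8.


Taper: d(h) = DBH * ((H - h) / (H - 1.3))^0.8
Numerator = H - h = 19.6 - 5.8 = 13.8 m
Denominator = H - 1.3 = 19.6 - 1.3 = 18.3 m
Ratio = 13.8 / 18.3 = 0.7541
d = 48.6 * 0.7541^0.8 = 38.8 cm

38.8


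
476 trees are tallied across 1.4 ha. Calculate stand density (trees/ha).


Formula: Stand Density = N_trees / Area_ha
Density = 476 trees / 1.4 ha
Density = 340 trees/ha

340


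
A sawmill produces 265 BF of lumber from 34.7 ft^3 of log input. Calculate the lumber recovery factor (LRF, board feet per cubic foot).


Formula: LRF = Lumber Output (BF) / Log Input (ft^3)
LRF = 265 BF / 34.7 ft^3
LRF = 7.64 BF/ft^3

7.64


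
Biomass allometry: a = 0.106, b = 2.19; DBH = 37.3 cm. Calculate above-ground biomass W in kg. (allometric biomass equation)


Formula: W = a * DBH^b  (allometric power law)
DBH^b = 37.3^2.19 = 2767.2114
W = 0.106 * 2767.2114 = 293.3 kg

293.3


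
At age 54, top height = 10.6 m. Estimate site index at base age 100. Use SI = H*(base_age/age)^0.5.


Formula: SI = H_dom * (base_age / age)^0.5
Age ratio = 100 / 54 = 1.85185
sqrt(age_ratio) = 1.36083
SI = 10.6 * 1.36083 = 14.4 m

14.4


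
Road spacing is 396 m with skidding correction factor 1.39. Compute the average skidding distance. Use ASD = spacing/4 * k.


Formula: ASD = (spacing / 4) * correction
Uncorrected distance = spacing / 4 = 396 / 4 = 99 m
ASD = 99 * 1.39 = 138 m

138


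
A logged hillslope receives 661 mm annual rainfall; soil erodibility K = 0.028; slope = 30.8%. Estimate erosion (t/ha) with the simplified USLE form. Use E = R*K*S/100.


Formula: E = R * K * S / 100  (simplified USLE)
R * K = 661 * 0.028 = 18.508
E = 18.508 * 30.8 / 100 = 5.7 t/ha

5.7


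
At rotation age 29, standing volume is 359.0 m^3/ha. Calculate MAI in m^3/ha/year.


Formula: MAI = Total Volume / Stand Age
MAI = 359.0 m^3/ha / 29 years
MAI = 12.38 m^3/ha/year

12.38


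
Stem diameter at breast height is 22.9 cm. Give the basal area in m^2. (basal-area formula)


Formula: BA = pi * (DBH/2)^2 / 10000  (cm^2 to m^2)
Radius = DBH/2 = 22.9/2 = 11.45 cm
BA = pi * 11.45^2 / 10000
   = 411.8707 cm^2 / 10000
   = 0.0412 m^2

0.0412


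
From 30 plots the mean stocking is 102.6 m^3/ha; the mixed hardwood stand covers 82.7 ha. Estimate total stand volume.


Formula: Total Volume = Mean Volume per ha * Total Area
Total Volume = 102.6 m^3/ha * 82.7 ha
Total Volume = 8485 m^3

8485


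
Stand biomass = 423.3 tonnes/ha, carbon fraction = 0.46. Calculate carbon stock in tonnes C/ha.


Formula: Carbon Stock = Biomass * Carbon Fraction
C = 423.3 t/ha * 0.46
C = 194.7 t C/ha

194.7


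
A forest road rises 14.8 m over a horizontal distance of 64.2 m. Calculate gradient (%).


Formula: Gradient = rise / run * 100
Gradient = 14.8 / 64.2 * 100 = 23.1%

23.1


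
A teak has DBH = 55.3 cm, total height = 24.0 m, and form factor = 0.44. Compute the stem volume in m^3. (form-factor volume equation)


Formula: V = pi * (DBH/200)^2 * H * ff
Radius = DBH/200 = 55.3/200 = 0.2765 m
Radius^2 = 0.2765^2 = 0.07645225 m^2
V = pi * 0.07645225 * 24.0 * 0.44
V = 2.536 m^3

2.536


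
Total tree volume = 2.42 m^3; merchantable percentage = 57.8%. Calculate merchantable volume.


Formula: MV = V_total * (merchantable_pct / 100)
Merchantable fraction = 57.8% / 100 = 0.578
MV = 2.42 m^3 * 0.578 = 1.399 m^3

1.399


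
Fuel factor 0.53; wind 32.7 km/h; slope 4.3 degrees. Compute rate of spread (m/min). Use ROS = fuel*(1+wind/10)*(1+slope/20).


Formula: ROS = fuel * (1 + wind/10) * (1 + slope/20)
Wind factor = 1 + 32.7/10 = 4.27
Slope factor = 1 + 4.3/20 = 1.215
ROS = 0.53 * 4.27 * 1.215 = 2.75 m/min

2.75


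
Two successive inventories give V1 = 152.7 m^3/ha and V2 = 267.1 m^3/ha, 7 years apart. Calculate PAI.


Formula: PAI = (V_T2 - V_T1) / (T2 - T1)
Volume increment = 267.1 - 152.7 = 114.4 m^3/ha
PAI = 114.4 / 7 = 16.34 m^3/ha/year

16.34


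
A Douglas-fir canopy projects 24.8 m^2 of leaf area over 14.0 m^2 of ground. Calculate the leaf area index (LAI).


Formula: LAI = total leaf area / ground area  (dimensionless)
LAI = 24.8 m^2 / 14.0 m^2
LAI = 1.77

1.77


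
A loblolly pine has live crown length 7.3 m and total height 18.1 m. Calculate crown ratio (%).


Formula: Crown Ratio = (Crown Length / Total Height) * 100
CR = (7.3 m / 18.1 m) * 100
CR = 0.4033 * 100 = 40.3%

40.3


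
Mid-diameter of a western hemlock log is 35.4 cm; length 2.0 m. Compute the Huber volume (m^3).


Huber: V = Am * L,  Am = pi*(Dm/200)^2
Am = pi*(35.4/200)^2 = 0.098423 m^2
V = 0.098423*2.0 = 0.1968 m^3

0.1968


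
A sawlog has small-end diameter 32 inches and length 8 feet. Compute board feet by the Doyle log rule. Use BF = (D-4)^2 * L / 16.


Doyle: BF = (D - 4)^2 * L / 16
Adjusted diameter = 32 - 4 = 28 in
(D-4)^2 = 28^2 = 784
BF = 784 * 8 / 16 = 392 BF

392


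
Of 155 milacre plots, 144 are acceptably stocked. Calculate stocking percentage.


Formula: Stocking % = stocked plots / total plots * 100
Stocking = 144 / 155 * 100
Stocking = 0.929 * 100 = 92.9%

92.9


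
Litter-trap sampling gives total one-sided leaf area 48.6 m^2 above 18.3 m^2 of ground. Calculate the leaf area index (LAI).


Formula: LAI = total leaf area / ground area  (dimensionless)
LAI = 48.6 m^2 / 18.3 m^2
LAI = 2.66

2.66


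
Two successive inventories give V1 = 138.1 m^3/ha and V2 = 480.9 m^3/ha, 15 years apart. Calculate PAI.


Formula: PAI = (V_T2 - V_T1) / (T2 - T1)
Volume increment = 480.9 - 138.1 = 342.8 m^3/ha
PAI = 342.8 / 15 = 22.85 m^3/ha/year

22.85


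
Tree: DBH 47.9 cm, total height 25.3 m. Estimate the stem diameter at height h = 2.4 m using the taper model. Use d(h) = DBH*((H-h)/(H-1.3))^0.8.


Taper: d(h) = DBH * ((H - h) / (H - 1.3))^0.8
Numerator = H - h = 25.3 - 2.4 = 22.9 m
Denominator = H - 1.3 = 25.3 - 1.3 = 24.0 m
Ratio = 22.9 / 24.0 = 0.95417
d = 47.9 * 0.95417^0.8 = 46.1 cm

46.1


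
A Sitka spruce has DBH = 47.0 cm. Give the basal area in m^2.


Formula: BA = pi * (DBH/2)^2 / 10000  (cm^2 to m^2)
Radius = DBH/2 = 47.0/2 = 23.5 cm
BA = pi * 23.5^2 / 10000
   = 1734.9445 cm^2 / 10000
   = 0.1735 m^2

0.1735


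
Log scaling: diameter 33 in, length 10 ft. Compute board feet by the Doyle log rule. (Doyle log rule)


Doyle: BF = (D - 4)^2 * L / 16
Adjusted diameter = 33 - 4 = 29 in
(D-4)^2 = 29^2 = 841
BF = 841 * 10 / 16 = 526 BF

526


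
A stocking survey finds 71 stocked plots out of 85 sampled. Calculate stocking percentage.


Formula: Stocking % = stocked plots / total plots * 100
Stocking = 71 / 85 * 100
Stocking = 0.8353 * 100 = 83.5%

83.5


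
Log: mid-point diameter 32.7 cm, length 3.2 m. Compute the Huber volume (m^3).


Huber: V = Am * L,  Am = pi*(Dm/200)^2
Am = pi*(32.7/200)^2 = 0.083982 m^2
V = 0.083982*3.2 = 0.2687 m^3

0.2687
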